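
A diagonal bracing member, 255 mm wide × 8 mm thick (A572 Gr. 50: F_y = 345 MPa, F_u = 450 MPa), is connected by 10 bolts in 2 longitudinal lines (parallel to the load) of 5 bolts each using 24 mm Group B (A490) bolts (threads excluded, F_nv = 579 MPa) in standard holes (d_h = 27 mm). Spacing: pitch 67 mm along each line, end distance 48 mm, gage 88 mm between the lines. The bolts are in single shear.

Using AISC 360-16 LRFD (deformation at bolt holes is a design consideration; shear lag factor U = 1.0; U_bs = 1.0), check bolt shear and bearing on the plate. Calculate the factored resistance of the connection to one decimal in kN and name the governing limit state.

Bolt shear: A_b = π(24)²/4 = 452.39 mm². φR_n = 0.75 × 579 × 452.39 × 10 × 1 = 1964.5 kN.
Bearing (8 mm plate, F_u = 450 MPa): end bolts L_c = 48 − 27/2 = 34.5, R_n = min(1.2×34.5×8×450, 2.4×24×8×450) = 149.04 kN/bolt; interior L_c = 67 − 27 = 40, R_n = 172.8 kN/bolt. φR_n = 0.75 × (2×149.04 + 8×172.8) = 1260.4 kN.
Governing: min(1964.5, 1260.4) = 1260.4 kN → bearing.

1260.4 kN (bearing governs)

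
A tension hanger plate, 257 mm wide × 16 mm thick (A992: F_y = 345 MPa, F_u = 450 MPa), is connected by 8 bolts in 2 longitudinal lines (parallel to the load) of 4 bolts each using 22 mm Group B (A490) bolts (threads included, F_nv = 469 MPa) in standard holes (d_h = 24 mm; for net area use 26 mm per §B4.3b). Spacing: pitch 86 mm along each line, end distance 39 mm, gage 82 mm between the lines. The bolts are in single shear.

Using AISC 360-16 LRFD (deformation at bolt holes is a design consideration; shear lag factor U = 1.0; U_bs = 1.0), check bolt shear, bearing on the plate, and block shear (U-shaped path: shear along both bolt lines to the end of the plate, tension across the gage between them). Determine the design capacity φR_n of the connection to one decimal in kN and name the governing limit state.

1069.7 kN (bolt shear governs)

Bolt shear: A_b = π(22)²/4 = 380.13 mm². φR_n = 0.75 × 469 × 380.13 × 8 × 1 = 1069.7 kN.
Bearing (16 mm plate, F_u = 450 MPa): end bolts L_c = 39 − 24/2 = 27, R_n = min(1.2×27×16×450, 2.4×22×16×450) = 233.28 kN/bolt; interior L_c = 86 − 24 = 62, R_n = 380.16 kN/bolt. φR_n = 0.75 × (2×233.28 + 6×380.16) = 2060.6 kN.
Block shear: shear path 2×[39+3×86] = 2×297 mm, A_gv = 9504, A_nv = 2×(297 − 3.5×26)×16 = 6592 mm²; tension across gage: (82 − 1×26)×16 = 896 mm². R_n = min(0.6×450×6592, 0.6×345×9504) + 1.0×450×896 = min(1779.8, 1967.3) + 403.2 = 2183 kN. φR_n = 0.75 × 2183 = 1637.3 kN.
Governing: min(1069.7, 2060.6, 1637.3) = 1069.7 kN → bolt shear.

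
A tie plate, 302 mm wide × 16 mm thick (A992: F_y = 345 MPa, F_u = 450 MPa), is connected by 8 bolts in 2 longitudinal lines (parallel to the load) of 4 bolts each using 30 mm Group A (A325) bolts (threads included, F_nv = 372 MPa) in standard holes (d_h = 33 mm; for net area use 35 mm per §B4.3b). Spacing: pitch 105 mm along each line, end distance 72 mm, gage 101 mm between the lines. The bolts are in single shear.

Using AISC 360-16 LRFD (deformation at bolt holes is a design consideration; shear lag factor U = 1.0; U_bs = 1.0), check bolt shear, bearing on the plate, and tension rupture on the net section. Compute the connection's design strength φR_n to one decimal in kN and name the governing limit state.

Bolt shear: A_b = π(30)²/4 = 706.86 mm². φR_n = 0.75 × 372 × 706.86 × 8 × 1 = 1577.7 kN.
Bearing (16 mm plate, F_u = 450 MPa): end bolts L_c = 72 − 33/2 = 55.5, R_n = min(1.2×55.5×16×450, 2.4×30×16×450) = 479.52 kN/bolt; interior L_c = 105 − 33 = 72, R_n = 518.4 kN/bolt. φR_n = 0.75 × (2×479.52 + 6×518.4) = 3052.1 kN.
Tension rupture (net): A_n = (302 − 2×35)×16 = 3712 mm² (U = 1.0, A_e = A_n). φR_n = 0.75 × 450 × 3712 = 1252.8 kN.
Governing: min(1577.7, 3052.1, 1252.8) = 1252.8 kN → net-section rupture.

1252.8 kN (net-section rupture governs)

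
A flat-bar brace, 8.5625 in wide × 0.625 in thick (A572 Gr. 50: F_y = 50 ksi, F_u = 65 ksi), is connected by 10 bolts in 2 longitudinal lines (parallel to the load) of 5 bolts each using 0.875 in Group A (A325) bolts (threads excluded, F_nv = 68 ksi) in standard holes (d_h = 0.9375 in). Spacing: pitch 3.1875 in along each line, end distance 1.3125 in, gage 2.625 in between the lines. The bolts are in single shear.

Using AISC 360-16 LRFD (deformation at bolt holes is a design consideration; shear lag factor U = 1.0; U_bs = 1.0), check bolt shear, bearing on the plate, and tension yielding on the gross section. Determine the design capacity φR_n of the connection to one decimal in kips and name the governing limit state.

240.8 kips (gross-section yield governs)

Bolt shear: A_b = π(0.875)²/4 = 0.60132 in². φR_n = 0.75 × 68 × 0.60132 × 10 × 1 = 306.7 kips.
Bearing (0.625 in plate, F_u = 65 ksi): end bolts L_c = 1.3125 − 0.9375/2 = 0.84375, R_n = min(1.2×0.84375×0.625×65, 2.4×0.875×0.625×65) = 41.133 kips/bolt; interior L_c = 3.1875 − 0.9375 = 2.25, R_n = 85.313 kips/bolt. φR_n = 0.75 × (2×41.133 + 8×85.313) = 573.6 kips.
Tension yield (gross): A_g = 8.5625×0.625 = 5.3516 in². φR_n = 0.90 × 50 × 5.3516 = 240.8 kips.
Governing: min(306.7, 573.6, 240.8) = 240.8 kips → gross-section yield.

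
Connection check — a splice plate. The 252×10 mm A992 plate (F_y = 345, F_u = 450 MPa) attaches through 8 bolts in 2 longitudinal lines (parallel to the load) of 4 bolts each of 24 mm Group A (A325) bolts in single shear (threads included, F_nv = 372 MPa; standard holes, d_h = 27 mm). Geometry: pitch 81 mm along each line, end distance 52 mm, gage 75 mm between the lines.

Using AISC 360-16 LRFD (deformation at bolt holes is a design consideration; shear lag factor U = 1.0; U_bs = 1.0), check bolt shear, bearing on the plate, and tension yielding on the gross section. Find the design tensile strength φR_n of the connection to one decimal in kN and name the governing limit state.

Bolt shear: A_b = π(24)²/4 = 452.39 mm². φR_n = 0.75 × 372 × 452.39 × 8 × 1 = 1009.7 kN.
Bearing (10 mm plate, F_u = 450 MPa): end bolts L_c = 52 − 27/2 = 38.5, R_n = min(1.2×38.5×10×450, 2.4×24×10×450) = 207.9 kN/bolt; interior L_c = 81 − 27 = 54, R_n = 259.2 kN/bolt. φR_n = 0.75 × (2×207.9 + 6×259.2) = 1478.3 kN.
Tension yield (gross): A_g = 252×10 = 2520 mm². φR_n = 0.90 × 345 × 2520 = 782.5 kN.
Governing: min(1009.7, 1478.3, 782.5) = 782.5 kN → gross-section yield.

782.5 kN (gross-section yield governs)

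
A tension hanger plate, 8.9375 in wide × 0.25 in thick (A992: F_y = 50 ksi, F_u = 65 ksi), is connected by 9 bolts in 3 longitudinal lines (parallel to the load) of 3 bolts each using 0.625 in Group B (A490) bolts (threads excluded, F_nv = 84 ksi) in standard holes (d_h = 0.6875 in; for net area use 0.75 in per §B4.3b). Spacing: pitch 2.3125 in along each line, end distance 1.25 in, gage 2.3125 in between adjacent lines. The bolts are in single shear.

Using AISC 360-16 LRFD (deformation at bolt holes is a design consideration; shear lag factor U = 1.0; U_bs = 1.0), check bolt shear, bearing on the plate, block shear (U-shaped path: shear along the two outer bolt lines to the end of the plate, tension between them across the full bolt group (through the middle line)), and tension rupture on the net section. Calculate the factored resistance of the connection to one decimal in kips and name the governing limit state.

Bolt shear: A_b = π(0.625)²/4 = 0.3068 in². φR_n = 0.75 × 84 × 0.3068 × 9 × 1 = 174.0 kips.
Bearing (0.25 in plate, F_u = 65 ksi): end bolts L_c = 1.25 − 0.6875/2 = 0.90625, R_n = min(1.2×0.90625×0.25×65, 2.4×0.625×0.25×65) = 17.672 kips/bolt; interior L_c = 2.3125 − 0.6875 = 1.625, R_n = 24.375 kips/bolt. φR_n = 0.75 × (3×17.672 + 6×24.375) = 149.4 kips.
Block shear: shear path 2×[1.25+2×2.3125] = 2×5.875 in, A_gv = 2.9375, A_nv = 2×(5.875 − 2.5×0.75)×0.25 = 2 in²; tension across gage: (4.625 − 2×0.75)×0.25 = 0.78125 in². R_n = min(0.6×65×2, 0.6×50×2.9375) + 1.0×65×0.78125 = min(78, 88.125) + 50.781 = 128.78 kips. φR_n = 0.75 × 128.78 = 96.6 kips.
Tension rupture (net): A_n = (8.9375 − 3×0.75)×0.25 = 1.6719 in² (U = 1.0, A_e = A_n). φR_n = 0.75 × 65 × 1.6719 = 81.5 kips.
Governing: min(174.0, 149.4, 96.6, 81.5) = 81.5 kips → net-section rupture.

81.5 kips (net-section rupture governs)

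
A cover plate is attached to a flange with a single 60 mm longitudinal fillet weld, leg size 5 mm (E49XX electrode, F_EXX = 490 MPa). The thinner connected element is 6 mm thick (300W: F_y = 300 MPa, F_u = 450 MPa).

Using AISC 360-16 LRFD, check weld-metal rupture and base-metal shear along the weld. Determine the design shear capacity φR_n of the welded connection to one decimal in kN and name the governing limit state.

Weld metal: throat = 0.707×5 = 3.535 mm, L = 60 mm. φR_n = 0.75 × 0.6 × 490 × 3.535 × 60 = 46.8 kN.
Base metal shear (6 mm plate): yield φR_n = 1.0×0.6×300×6×60 = 64.8 kN; rupture φR_n = 0.75×0.6×450×6×60 = 72.9 kN; take 64.8 kN (yield).
Governing: min(46.8, 64.8) = 46.8 kN → weld metal.

46.8 kN (weld metal governs)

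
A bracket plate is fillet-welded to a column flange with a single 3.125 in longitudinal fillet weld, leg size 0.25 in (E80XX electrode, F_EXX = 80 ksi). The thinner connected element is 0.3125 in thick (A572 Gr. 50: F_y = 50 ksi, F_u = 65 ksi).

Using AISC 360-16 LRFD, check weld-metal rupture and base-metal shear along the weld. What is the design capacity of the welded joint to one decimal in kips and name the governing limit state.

Weld metal: throat = 0.707×0.25 = 0.17675 in, L = 3.125 in. φR_n = 0.75 × 0.6 × 80 × 0.17675 × 3.125 = 19.9 kips.
Base metal shear (0.3125 in plate): yield φR_n = 1.0×0.6×50×0.3125×3.125 = 29.3 kips; rupture φR_n = 0.75×0.6×65×0.3125×3.125 = 28.6 kips; take 28.6 kips (rupture).
Governing: min(19.9, 28.6) = 19.9 kips → weld metal.

19.9 kips (weld metal governs)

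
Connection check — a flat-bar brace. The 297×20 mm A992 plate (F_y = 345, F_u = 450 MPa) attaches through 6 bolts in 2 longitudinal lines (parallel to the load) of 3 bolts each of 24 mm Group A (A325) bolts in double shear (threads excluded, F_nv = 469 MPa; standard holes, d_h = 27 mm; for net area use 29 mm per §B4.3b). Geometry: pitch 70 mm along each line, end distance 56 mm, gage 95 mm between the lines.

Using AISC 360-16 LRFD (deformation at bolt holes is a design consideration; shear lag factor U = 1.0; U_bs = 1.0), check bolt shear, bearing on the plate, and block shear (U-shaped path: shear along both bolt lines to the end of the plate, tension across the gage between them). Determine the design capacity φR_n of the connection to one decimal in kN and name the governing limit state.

1445.9 kN (block shear governs)

Bolt shear: A_b = π(24)²/4 = 452.39 mm². φR_n = 0.75 × 469 × 452.39 × 6 × 2 = 1909.5 kN.
Bearing (20 mm plate, F_u = 450 MPa): end bolts L_c = 56 − 27/2 = 42.5, R_n = min(1.2×42.5×20×450, 2.4×24×20×450) = 459 kN/bolt; interior L_c = 70 − 27 = 43, R_n = 464.4 kN/bolt. φR_n = 0.75 × (2×459 + 4×464.4) = 2081.7 kN.
Block shear: shear path 2×[56+2×70] = 2×196 mm, A_gv = 7840, A_nv = 2×(196 − 2.5×29)×20 = 4940 mm²; tension across gage: (95 − 1×29)×20 = 1320 mm². R_n = min(0.6×450×4940, 0.6×345×7840) + 1.0×450×1320 = min(1333.8, 1622.9) + 594 = 1927.8 kN. φR_n = 0.75 × 1927.8 = 1445.9 kN.
Governing: min(1909.5, 2081.7, 1445.9) = 1445.9 kN → block shear.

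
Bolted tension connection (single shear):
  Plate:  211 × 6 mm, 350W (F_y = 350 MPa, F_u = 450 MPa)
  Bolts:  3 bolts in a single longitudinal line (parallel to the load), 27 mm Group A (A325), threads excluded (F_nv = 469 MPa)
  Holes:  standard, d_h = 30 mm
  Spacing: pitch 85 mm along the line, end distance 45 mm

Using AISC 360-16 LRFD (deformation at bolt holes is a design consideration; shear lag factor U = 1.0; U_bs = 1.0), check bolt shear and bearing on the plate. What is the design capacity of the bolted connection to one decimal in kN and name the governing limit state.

Bolt shear: A_b = π(27)²/4 = 572.56 mm². φR_n = 0.75 × 469 × 572.56 × 3 × 1 = 604.2 kN.
Bearing (6 mm plate, F_u = 450 MPa): end bolts L_c = 45 − 30/2 = 30, R_n = min(1.2×30×6×450, 2.4×27×6×450) = 97.2 kN/bolt; interior L_c = 85 − 30 = 55, R_n = 174.96 kN/bolt. φR_n = 0.75 × (1×97.2 + 2×174.96) = 335.3 kN.
Governing: min(604.2, 335.3) = 335.3 kN → bearing.

335.3 kN (bearing governs)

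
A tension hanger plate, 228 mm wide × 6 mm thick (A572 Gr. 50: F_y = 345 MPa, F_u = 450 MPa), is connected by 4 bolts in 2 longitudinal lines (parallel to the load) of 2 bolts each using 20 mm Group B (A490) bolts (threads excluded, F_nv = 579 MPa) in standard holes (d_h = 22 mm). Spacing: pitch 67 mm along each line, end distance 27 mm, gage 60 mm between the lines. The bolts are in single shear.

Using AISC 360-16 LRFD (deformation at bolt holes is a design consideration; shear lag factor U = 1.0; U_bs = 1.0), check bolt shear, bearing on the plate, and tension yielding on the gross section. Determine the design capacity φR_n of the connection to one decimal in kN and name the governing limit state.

272.2 kN (bearing governs)

Bolt shear: A_b = π(20)²/4 = 314.16 mm². φR_n = 0.75 × 579 × 314.16 × 4 × 1 = 545.7 kN.
Bearing (6 mm plate, F_u = 450 MPa): end bolts L_c = 27 − 22/2 = 16, R_n = min(1.2×16×6×450, 2.4×20×6×450) = 51.84 kN/bolt; interior L_c = 67 − 22 = 45, R_n = 129.6 kN/bolt. φR_n = 0.75 × (2×51.84 + 2×129.6) = 272.2 kN.
Tension yield (gross): A_g = 228×6 = 1368 mm². φR_n = 0.90 × 345 × 1368 = 424.8 kN.
Governing: min(545.7, 272.2, 424.8) = 272.2 kN → bearing.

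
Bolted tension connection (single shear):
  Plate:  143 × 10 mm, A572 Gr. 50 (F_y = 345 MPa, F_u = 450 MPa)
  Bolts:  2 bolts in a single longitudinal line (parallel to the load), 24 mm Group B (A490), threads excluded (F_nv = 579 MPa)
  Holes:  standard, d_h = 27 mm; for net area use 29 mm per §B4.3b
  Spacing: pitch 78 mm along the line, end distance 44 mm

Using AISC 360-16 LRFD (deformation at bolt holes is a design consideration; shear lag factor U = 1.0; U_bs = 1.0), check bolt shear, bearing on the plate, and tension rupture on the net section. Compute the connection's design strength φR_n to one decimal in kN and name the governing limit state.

317.9 kN (bearing governs)

Bolt shear: A_b = π(24)²/4 = 452.39 mm². φR_n = 0.75 × 579 × 452.39 × 2 × 1 = 392.9 kN.
Bearing (10 mm plate, F_u = 450 MPa): end bolts L_c = 44 − 27/2 = 30.5, R_n = min(1.2×30.5×10×450, 2.4×24×10×450) = 164.7 kN/bolt; interior L_c = 78 − 27 = 51, R_n = 259.2 kN/bolt. φR_n = 0.75 × (1×164.7 + 1×259.2) = 317.9 kN.
Tension rupture (net): A_n = (143 − 1×29)×10 = 1140 mm² (U = 1.0, A_e = A_n). φR_n = 0.75 × 450 × 1140 = 384.8 kN.
Governing: min(392.9, 317.9, 384.8) = 317.9 kN → bearing.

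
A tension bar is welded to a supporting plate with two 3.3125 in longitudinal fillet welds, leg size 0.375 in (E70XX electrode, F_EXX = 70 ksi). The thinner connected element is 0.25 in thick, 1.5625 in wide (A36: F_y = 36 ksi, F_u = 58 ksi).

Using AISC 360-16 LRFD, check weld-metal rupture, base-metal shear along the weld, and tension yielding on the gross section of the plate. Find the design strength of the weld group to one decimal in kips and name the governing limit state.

Weld metal: throat = 0.707×0.375 = 0.26513 in, L = 2×3.3125 = 6.625 in. φR_n = 0.75 × 0.6 × 70 × 0.26513 × 6.625 = 55.3 kips.
Base metal shear (0.25 in plate): yield φR_n = 1.0×0.6×36×0.25×6.625 = 35.8 kips; rupture φR_n = 0.75×0.6×58×0.25×6.625 = 43.2 kips; take 35.8 kips (yield).
Tension yield (gross): A_g = 1.5625×0.25 = 0.39063 in². φR_n = 0.90 × 36 × 0.39063 = 12.7 kips.
Governing: min(55.3, 35.8, 12.7) = 12.7 kips → gross-section yield.

12.7 kips (gross-section yield governs)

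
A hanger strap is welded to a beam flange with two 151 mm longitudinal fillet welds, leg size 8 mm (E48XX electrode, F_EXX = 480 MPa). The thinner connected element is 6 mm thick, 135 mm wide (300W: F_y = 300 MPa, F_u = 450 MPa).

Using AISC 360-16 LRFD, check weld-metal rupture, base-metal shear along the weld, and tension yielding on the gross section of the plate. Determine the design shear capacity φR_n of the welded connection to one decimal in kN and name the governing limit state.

218.7 kN (gross-section yield governs)

Weld metal: throat = 0.707×8 = 5.656 mm, L = 2×151 = 302 mm. φR_n = 0.75 × 0.6 × 480 × 5.656 × 302 = 369.0 kN.
Base metal shear (6 mm plate): yield φR_n = 1.0×0.6×300×6×302 = 326.2 kN; rupture φR_n = 0.75×0.6×450×6×302 = 366.9 kN; take 326.2 kN (yield).
Tension yield (gross): A_g = 135×6 = 810 mm². φR_n = 0.90 × 300 × 810 = 218.7 kN.
Governing: min(369.0, 326.2, 218.7) = 218.7 kN → gross-section yield.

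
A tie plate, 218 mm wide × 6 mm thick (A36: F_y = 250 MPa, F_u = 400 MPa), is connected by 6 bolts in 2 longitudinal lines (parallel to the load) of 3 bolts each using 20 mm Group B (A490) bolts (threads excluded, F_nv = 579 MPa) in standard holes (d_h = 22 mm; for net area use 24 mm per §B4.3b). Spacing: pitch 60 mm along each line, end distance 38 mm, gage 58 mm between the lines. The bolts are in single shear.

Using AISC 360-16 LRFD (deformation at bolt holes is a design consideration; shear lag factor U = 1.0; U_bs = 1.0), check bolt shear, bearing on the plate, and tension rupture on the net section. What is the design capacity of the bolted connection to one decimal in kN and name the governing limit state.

Bolt shear: A_b = π(20)²/4 = 314.16 mm². φR_n = 0.75 × 579 × 314.16 × 6 × 1 = 818.5 kN.
Bearing (6 mm plate, F_u = 400 MPa): end bolts L_c = 38 − 22/2 = 27, R_n = min(1.2×27×6×400, 2.4×20×6×400) = 77.76 kN/bolt; interior L_c = 60 − 22 = 38, R_n = 109.44 kN/bolt. φR_n = 0.75 × (2×77.76 + 4×109.44) = 445.0 kN.
Tension rupture (net): A_n = (218 − 2×24)×6 = 1020 mm² (U = 1.0, A_e = A_n). φR_n = 0.75 × 400 × 1020 = 306.0 kN.
Governing: min(818.5, 445.0, 306.0) = 306.0 kN → net-section rupture.

306.0 kN (net-section rupture governs)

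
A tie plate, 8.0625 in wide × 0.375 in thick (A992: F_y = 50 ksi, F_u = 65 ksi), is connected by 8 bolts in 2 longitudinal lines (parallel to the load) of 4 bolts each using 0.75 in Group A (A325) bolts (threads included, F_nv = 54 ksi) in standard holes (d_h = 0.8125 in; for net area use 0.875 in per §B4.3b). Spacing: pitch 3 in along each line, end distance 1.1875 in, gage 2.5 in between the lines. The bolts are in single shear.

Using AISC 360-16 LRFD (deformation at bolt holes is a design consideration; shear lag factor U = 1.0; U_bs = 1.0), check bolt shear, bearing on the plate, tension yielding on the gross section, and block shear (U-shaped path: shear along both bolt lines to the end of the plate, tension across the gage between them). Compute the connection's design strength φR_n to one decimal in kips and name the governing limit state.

136.1 kips (gross-section yield governs)

Bolt shear: A_b = π(0.75)²/4 = 0.44179 in². φR_n = 0.75 × 54 × 0.44179 × 8 × 1 = 143.1 kips.
Bearing (0.375 in plate, F_u = 65 ksi): end bolts L_c = 1.1875 − 0.8125/2 = 0.78125, R_n = min(1.2×0.78125×0.375×65, 2.4×0.75×0.375×65) = 22.852 kips/bolt; interior L_c = 3 − 0.8125 = 2.1875, R_n = 43.875 kips/bolt. φR_n = 0.75 × (2×22.852 + 6×43.875) = 231.7 kips.
Tension yield (gross): A_g = 8.0625×0.375 = 3.0234 in². φR_n = 0.90 × 50 × 3.0234 = 136.1 kips.
Block shear: shear path 2×[1.1875+3×3] = 2×10.1875 in, A_gv = 7.6406, A_nv = 2×(10.1875 − 3.5×0.875)×0.375 = 5.3438 in²; tension across gage: (2.5 − 1×0.875)×0.375 = 0.60938 in². R_n = min(0.6×65×5.3438, 0.6×50×7.6406) + 1.0×65×0.60938 = min(208.41, 229.22) + 39.61 = 248.02 kips. φR_n = 0.75 × 248.02 = 186.0 kips.
Governing: min(143.1, 231.7, 136.1, 186.0) = 136.1 kips → gross-section yield.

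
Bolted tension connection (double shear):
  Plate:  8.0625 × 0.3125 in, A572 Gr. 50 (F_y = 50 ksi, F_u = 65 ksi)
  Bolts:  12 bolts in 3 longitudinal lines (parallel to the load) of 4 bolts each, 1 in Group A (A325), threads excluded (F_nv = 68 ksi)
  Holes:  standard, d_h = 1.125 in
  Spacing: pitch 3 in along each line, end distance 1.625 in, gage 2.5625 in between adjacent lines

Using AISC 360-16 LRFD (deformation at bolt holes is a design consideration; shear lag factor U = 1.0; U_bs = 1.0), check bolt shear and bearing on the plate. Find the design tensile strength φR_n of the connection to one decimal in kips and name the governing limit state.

Bolt shear: A_b = π(1)²/4 = 0.7854 in². φR_n = 0.75 × 68 × 0.7854 × 12 × 2 = 961.3 kips.
Bearing (0.3125 in plate, F_u = 65 ksi): end bolts L_c = 1.625 − 1.125/2 = 1.0625, R_n = min(1.2×1.0625×0.3125×65, 2.4×1×0.3125×65) = 25.898 kips/bolt; interior L_c = 3 − 1.125 = 1.875, R_n = 45.703 kips/bolt. φR_n = 0.75 × (3×25.898 + 9×45.703) = 366.8 kips.
Governing: min(961.3, 366.8) = 366.8 kips → bearing.

366.8 kips (bearing governs)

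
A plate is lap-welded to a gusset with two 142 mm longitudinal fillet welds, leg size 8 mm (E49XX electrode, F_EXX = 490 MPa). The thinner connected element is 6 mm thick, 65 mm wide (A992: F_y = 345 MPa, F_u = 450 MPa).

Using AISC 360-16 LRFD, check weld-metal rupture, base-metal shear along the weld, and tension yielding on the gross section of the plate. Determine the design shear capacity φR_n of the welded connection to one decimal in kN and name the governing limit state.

Weld metal: throat = 0.707×8 = 5.656 mm, L = 2×142 = 284 mm. φR_n = 0.75 × 0.6 × 490 × 5.656 × 284 = 354.2 kN.
Base metal shear (6 mm plate): yield φR_n = 1.0×0.6×345×6×284 = 352.7 kN; rupture φR_n = 0.75×0.6×450×6×284 = 345.1 kN; take 345.1 kN (rupture).
Tension yield (gross): A_g = 65×6 = 390 mm². φR_n = 0.90 × 345 × 390 = 121.1 kN.
Governing: min(354.2, 345.1, 121.1) = 121.1 kN → gross-section yield.

121.1 kN (gross-section yield governs)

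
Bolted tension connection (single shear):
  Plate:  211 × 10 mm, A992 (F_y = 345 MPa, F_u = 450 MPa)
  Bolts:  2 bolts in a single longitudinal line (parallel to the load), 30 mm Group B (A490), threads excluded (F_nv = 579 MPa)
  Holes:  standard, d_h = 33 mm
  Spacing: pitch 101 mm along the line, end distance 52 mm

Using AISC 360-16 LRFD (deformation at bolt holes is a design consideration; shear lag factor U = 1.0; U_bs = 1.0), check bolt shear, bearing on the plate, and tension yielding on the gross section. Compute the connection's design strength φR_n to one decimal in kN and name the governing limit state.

Bolt shear: A_b = π(30)²/4 = 706.86 mm². φR_n = 0.75 × 579 × 706.86 × 2 × 1 = 613.9 kN.
Bearing (10 mm plate, F_u = 450 MPa): end bolts L_c = 52 − 33/2 = 35.5, R_n = min(1.2×35.5×10×450, 2.4×30×10×450) = 191.7 kN/bolt; interior L_c = 101 − 33 = 68, R_n = 324 kN/bolt. φR_n = 0.75 × (1×191.7 + 1×324) = 386.8 kN.
Tension yield (gross): A_g = 211×10 = 2110 mm². φR_n = 0.90 × 345 × 2110 = 655.2 kN.
Governing: min(613.9, 386.8, 655.2) = 386.8 kN → bearing.

386.8 kN (bearing governs)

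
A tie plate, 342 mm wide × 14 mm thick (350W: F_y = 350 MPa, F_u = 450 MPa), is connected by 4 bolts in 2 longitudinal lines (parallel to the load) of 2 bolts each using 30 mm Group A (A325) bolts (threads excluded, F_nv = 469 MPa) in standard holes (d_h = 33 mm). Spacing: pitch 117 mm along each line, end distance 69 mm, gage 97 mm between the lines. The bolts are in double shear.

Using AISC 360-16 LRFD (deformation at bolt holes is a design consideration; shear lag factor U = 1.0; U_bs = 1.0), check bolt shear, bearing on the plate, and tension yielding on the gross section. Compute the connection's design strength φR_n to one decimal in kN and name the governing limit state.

Bolt shear: A_b = π(30)²/4 = 706.86 mm². φR_n = 0.75 × 469 × 706.86 × 4 × 2 = 1989.1 kN.
Bearing (14 mm plate, F_u = 450 MPa): end bolts L_c = 69 − 33/2 = 52.5, R_n = min(1.2×52.5×14×450, 2.4×30×14×450) = 396.9 kN/bolt; interior L_c = 117 − 33 = 84, R_n = 453.6 kN/bolt. φR_n = 0.75 × (2×396.9 + 2×453.6) = 1275.8 kN.
Tension yield (gross): A_g = 342×14 = 4788 mm². φR_n = 0.90 × 350 × 4788 = 1508.2 kN.
Governing: min(1989.1, 1275.8, 1508.2) = 1275.8 kN → bearing.

1275.8 kN (bearing governs)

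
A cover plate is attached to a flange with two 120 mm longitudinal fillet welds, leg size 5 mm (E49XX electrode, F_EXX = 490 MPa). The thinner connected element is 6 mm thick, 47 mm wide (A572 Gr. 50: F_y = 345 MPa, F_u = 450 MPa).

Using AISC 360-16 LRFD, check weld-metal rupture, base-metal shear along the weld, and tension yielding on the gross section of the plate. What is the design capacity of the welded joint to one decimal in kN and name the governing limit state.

Weld metal: throat = 0.707×5 = 3.535 mm, L = 2×120 = 240 mm. φR_n = 0.75 × 0.6 × 490 × 3.535 × 240 = 187.1 kN.
Base metal shear (6 mm plate): yield φR_n = 1.0×0.6×345×6×240 = 298.1 kN; rupture φR_n = 0.75×0.6×450×6×240 = 291.6 kN; take 291.6 kN (rupture).
Tension yield (gross): A_g = 47×6 = 282 mm². φR_n = 0.90 × 345 × 282 = 87.6 kN.
Governing: min(187.1, 291.6, 87.6) = 87.6 kN → gross-section yield.

87.6 kN (gross-section yield governs)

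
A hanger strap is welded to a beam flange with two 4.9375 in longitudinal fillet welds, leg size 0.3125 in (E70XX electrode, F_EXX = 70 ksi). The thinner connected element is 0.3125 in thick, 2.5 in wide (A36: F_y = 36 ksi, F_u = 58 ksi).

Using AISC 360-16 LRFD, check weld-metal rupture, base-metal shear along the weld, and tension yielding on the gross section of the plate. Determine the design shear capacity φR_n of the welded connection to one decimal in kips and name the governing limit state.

25.3 kips (gross-section yield governs)

Weld metal: throat = 0.707×0.3125 = 0.22094 in, L = 2×4.9375 = 9.875 in. φR_n = 0.75 × 0.6 × 70 × 0.22094 × 9.875 = 68.7 kips.
Base metal shear (0.3125 in plate): yield φR_n = 1.0×0.6×36×0.3125×9.875 = 66.7 kips; rupture φR_n = 0.75×0.6×58×0.3125×9.875 = 80.5 kips; take 66.7 kips (yield).
Tension yield (gross): A_g = 2.5×0.3125 = 0.78125 in². φR_n = 0.90 × 36 × 0.78125 = 25.3 kips.
Governing: min(68.7, 66.7, 25.3) = 25.3 kips → gross-section yield.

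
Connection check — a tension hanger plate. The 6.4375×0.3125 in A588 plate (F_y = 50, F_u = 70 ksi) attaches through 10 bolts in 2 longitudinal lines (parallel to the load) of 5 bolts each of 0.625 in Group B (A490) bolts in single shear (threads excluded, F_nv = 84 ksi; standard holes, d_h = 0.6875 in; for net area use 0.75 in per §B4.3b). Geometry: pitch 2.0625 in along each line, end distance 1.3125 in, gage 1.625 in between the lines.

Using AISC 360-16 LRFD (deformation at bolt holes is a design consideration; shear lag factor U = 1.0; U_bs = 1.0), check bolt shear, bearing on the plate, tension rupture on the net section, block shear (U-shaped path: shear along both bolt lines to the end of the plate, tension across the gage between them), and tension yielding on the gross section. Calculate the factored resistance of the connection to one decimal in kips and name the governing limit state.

81.0 kips (net-section rupture governs)

Bolt shear: A_b = π(0.625)²/4 = 0.3068 in². φR_n = 0.75 × 84 × 0.3068 × 10 × 1 = 193.3 kips.
Bearing (0.3125 in plate, F_u = 70 ksi): end bolts L_c = 1.3125 − 0.6875/2 = 0.96875, R_n = min(1.2×0.96875×0.3125×70, 2.4×0.625×0.3125×70) = 25.43 kips/bolt; interior L_c = 2.0625 − 0.6875 = 1.375, R_n = 32.813 kips/bolt. φR_n = 0.75 × (2×25.43 + 8×32.813) = 235.0 kips.
Tension rupture (net): A_n = (6.4375 − 2×0.75)×0.3125 = 1.543 in² (U = 1.0, A_e = A_n). φR_n = 0.75 × 70 × 1.543 = 81.0 kips.
Block shear: shear path 2×[1.3125+4×2.0625] = 2×9.5625 in, A_gv = 5.9766, A_nv = 2×(9.5625 − 4.5×0.75)×0.3125 = 3.8672 in²; tension across gage: (1.625 − 1×0.75)×0.3125 = 0.27344 in². R_n = min(0.6×70×3.8672, 0.6×50×5.9766) + 1.0×70×0.27344 = min(162.42, 179.3) + 19.141 = 181.56 kips. φR_n = 0.75 × 181.56 = 136.2 kips.
Tension yield (gross): A_g = 6.4375×0.3125 = 2.0117 in². φR_n = 0.90 × 50 × 2.0117 = 90.5 kips.
Governing: min(193.3, 235.0, 81.0, 136.2, 90.5) = 81.0 kips → net-section rupture.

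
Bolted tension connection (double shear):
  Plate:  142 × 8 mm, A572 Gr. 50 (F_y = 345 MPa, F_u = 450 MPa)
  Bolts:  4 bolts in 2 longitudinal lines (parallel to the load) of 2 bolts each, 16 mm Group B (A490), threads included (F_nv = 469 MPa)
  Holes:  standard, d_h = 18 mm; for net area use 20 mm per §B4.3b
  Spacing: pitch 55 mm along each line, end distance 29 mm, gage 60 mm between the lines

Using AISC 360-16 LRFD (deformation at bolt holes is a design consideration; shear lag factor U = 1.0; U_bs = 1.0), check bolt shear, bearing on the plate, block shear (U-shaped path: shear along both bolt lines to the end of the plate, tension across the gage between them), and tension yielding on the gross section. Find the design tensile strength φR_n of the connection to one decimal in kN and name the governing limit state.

283.0 kN (block shear governs)

Bolt shear: A_b = π(16)²/4 = 201.06 mm². φR_n = 0.75 × 469 × 201.06 × 4 × 2 = 565.8 kN.
Bearing (8 mm plate, F_u = 450 MPa): end bolts L_c = 29 − 18/2 = 20, R_n = min(1.2×20×8×450, 2.4×16×8×450) = 86.4 kN/bolt; interior L_c = 55 − 18 = 37, R_n = 138.24 kN/bolt. φR_n = 0.75 × (2×86.4 + 2×138.24) = 337.0 kN.
Block shear: shear path 2×[29+1×55] = 2×84 mm, A_gv = 1344, A_nv = 2×(84 − 1.5×20)×8 = 864 mm²; tension across gage: (60 − 1×20)×8 = 320 mm². R_n = min(0.6×450×864, 0.6×345×1344) + 1.0×450×320 = min(233.28, 278.21) + 144 = 377.28 kN. φR_n = 0.75 × 377.28 = 283.0 kN.
Tension yield (gross): A_g = 142×8 = 1136 mm². φR_n = 0.90 × 345 × 1136 = 352.7 kN.
Governing: min(565.8, 337.0, 283.0, 352.7) = 283.0 kN → block shear.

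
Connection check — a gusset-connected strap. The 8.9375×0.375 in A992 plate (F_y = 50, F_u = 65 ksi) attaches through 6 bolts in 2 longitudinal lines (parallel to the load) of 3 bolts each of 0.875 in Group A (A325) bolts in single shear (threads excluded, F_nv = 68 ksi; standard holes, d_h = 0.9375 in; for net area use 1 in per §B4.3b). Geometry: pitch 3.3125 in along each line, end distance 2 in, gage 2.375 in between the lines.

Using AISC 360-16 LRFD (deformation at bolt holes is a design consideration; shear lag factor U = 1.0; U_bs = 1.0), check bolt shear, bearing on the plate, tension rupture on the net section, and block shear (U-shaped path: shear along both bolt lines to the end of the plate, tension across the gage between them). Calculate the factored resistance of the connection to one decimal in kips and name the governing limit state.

Bolt shear: A_b = π(0.875)²/4 = 0.60132 in². φR_n = 0.75 × 68 × 0.60132 × 6 × 1 = 184.0 kips.
Bearing (0.375 in plate, F_u = 65 ksi): end bolts L_c = 2 − 0.9375/2 = 1.53125, R_n = min(1.2×1.53125×0.375×65, 2.4×0.875×0.375×65) = 44.789 kips/bolt; interior L_c = 3.3125 − 0.9375 = 2.375, R_n = 51.188 kips/bolt. φR_n = 0.75 × (2×44.789 + 4×51.188) = 220.7 kips.
Tension rupture (net): A_n = (8.9375 − 2×1)×0.375 = 2.6016 in² (U = 1.0, A_e = A_n). φR_n = 0.75 × 65 × 2.6016 = 126.8 kips.
Block shear: shear path 2×[2+2×3.3125] = 2×8.625 in, A_gv = 6.4688, A_nv = 2×(8.625 − 2.5×1)×0.375 = 4.5938 in²; tension across gage: (2.375 − 1×1)×0.375 = 0.51563 in². R_n = min(0.6×65×4.5938, 0.6×50×6.4688) + 1.0×65×0.51563 = min(179.16, 194.06) + 33.516 = 212.68 kips. φR_n = 0.75 × 212.68 = 159.5 kips.
Governing: min(184.0, 220.7, 126.8, 159.5) = 126.8 kips → net-section rupture.

126.8 kips (net-section rupture governs)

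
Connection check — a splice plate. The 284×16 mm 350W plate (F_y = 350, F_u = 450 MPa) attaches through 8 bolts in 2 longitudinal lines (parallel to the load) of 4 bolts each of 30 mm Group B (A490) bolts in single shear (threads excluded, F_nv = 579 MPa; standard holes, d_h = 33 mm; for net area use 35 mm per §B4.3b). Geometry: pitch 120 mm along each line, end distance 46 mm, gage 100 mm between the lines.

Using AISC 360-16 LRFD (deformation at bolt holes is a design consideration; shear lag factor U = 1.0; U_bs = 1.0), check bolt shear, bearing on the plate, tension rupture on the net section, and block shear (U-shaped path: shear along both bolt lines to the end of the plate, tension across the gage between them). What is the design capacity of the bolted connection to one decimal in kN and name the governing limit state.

1155.6 kN (net-section rupture governs)

Bolt shear: A_b = π(30)²/4 = 706.86 mm². φR_n = 0.75 × 579 × 706.86 × 8 × 1 = 2455.6 kN.
Bearing (16 mm plate, F_u = 450 MPa): end bolts L_c = 46 − 33/2 = 29.5, R_n = min(1.2×29.5×16×450, 2.4×30×16×450) = 254.88 kN/bolt; interior L_c = 120 − 33 = 87, R_n = 518.4 kN/bolt. φR_n = 0.75 × (2×254.88 + 6×518.4) = 2715.1 kN.
Tension rupture (net): A_n = (284 − 2×35)×16 = 3424 mm² (U = 1.0, A_e = A_n). φR_n = 0.75 × 450 × 3424 = 1155.6 kN.
Block shear: shear path 2×[46+3×120] = 2×406 mm, A_gv = 12992, A_nv = 2×(406 − 3.5×35)×16 = 9072 mm²; tension across gage: (100 − 1×35)×16 = 1040 mm². R_n = min(0.6×450×9072, 0.6×350×12992) + 1.0×450×1040 = min(2449.4, 2728.3) + 468 = 2917.4 kN. φR_n = 0.75 × 2917.4 = 2188.1 kN.
Governing: min(2455.6, 2715.1, 1155.6, 2188.1) = 1155.6 kN → net-section rupture.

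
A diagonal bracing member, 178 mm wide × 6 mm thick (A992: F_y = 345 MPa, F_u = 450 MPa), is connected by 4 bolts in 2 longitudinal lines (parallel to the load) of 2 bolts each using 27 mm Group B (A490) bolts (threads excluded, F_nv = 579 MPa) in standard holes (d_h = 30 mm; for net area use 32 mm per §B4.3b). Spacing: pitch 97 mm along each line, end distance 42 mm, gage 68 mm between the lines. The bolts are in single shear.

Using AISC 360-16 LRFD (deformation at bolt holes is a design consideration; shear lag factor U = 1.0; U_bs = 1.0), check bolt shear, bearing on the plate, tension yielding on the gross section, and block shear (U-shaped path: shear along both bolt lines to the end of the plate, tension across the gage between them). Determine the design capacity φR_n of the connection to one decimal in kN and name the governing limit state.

Bolt shear: A_b = π(27)²/4 = 572.56 mm². φR_n = 0.75 × 579 × 572.56 × 4 × 1 = 994.5 kN.
Bearing (6 mm plate, F_u = 450 MPa): end bolts L_c = 42 − 30/2 = 27, R_n = min(1.2×27×6×450, 2.4×27×6×450) = 87.48 kN/bolt; interior L_c = 97 − 30 = 67, R_n = 174.96 kN/bolt. φR_n = 0.75 × (2×87.48 + 2×174.96) = 393.7 kN.
Tension yield (gross): A_g = 178×6 = 1068 mm². φR_n = 0.90 × 345 × 1068 = 331.6 kN.
Block shear: shear path 2×[42+1×97] = 2×139 mm, A_gv = 1668, A_nv = 2×(139 − 1.5×32)×6 = 1092 mm²; tension across gage: (68 − 1×32)×6 = 216 mm². R_n = min(0.6×450×1092, 0.6×345×1668) + 1.0×450×216 = min(294.84, 345.28) + 97.2 = 392.04 kN. φR_n = 0.75 × 392.04 = 294.0 kN.
Governing: min(994.5, 393.7, 331.6, 294.0) = 294.0 kN → block shear.

294.0 kN (block shear governs)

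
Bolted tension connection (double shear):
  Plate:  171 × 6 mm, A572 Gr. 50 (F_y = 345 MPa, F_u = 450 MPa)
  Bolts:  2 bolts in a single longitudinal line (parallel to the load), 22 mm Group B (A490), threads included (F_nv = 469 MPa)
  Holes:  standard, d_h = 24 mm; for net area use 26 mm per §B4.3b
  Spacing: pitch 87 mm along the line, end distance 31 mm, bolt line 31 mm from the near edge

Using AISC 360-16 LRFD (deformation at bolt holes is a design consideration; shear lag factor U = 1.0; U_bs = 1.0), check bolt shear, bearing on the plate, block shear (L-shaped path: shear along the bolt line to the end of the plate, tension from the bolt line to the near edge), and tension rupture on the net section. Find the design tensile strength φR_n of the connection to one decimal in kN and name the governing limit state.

Bolt shear: A_b = π(22)²/4 = 380.13 mm². φR_n = 0.75 × 469 × 380.13 × 2 × 2 = 534.8 kN.
Bearing (6 mm plate, F_u = 450 MPa): end bolts L_c = 31 − 24/2 = 19, R_n = min(1.2×19×6×450, 2.4×22×6×450) = 61.56 kN/bolt; interior L_c = 87 − 24 = 63, R_n = 142.56 kN/bolt. φR_n = 0.75 × (1×61.56 + 1×142.56) = 153.1 kN.
Block shear: shear path 1×[31+1×87] = 1×118 mm, A_gv = 708, A_nv = 1×(118 − 1.5×26)×6 = 474 mm²; tension to near edge: (31 − 0.5×26)×6 = 108 mm². R_n = min(0.6×450×474, 0.6×345×708) + 1.0×450×108 = min(127.98, 146.56) + 48.6 = 176.58 kN. φR_n = 0.75 × 176.58 = 132.4 kN.
Tension rupture (net): A_n = (171 − 1×26)×6 = 870 mm² (U = 1.0, A_e = A_n). φR_n = 0.75 × 450 × 870 = 293.6 kN.
Governing: min(534.8, 153.1, 132.4, 293.6) = 132.4 kN → block shear.

132.4 kN (block shear governs)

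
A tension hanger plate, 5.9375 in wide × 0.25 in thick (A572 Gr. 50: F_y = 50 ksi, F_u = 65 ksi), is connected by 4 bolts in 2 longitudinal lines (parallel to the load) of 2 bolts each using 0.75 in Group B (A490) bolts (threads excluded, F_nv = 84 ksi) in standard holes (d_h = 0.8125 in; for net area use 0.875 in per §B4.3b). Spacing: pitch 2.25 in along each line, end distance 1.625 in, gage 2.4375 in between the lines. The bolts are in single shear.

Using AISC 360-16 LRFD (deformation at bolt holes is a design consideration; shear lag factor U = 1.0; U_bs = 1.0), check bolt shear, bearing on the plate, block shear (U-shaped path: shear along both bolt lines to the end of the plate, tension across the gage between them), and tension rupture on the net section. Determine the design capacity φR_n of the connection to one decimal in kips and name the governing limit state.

Bolt shear: A_b = π(0.75)²/4 = 0.44179 in². φR_n = 0.75 × 84 × 0.44179 × 4 × 1 = 111.3 kips.
Bearing (0.25 in plate, F_u = 65 ksi): end bolts L_c = 1.625 − 0.8125/2 = 1.21875, R_n = min(1.2×1.21875×0.25×65, 2.4×0.75×0.25×65) = 23.766 kips/bolt; interior L_c = 2.25 − 0.8125 = 1.4375, R_n = 28.031 kips/bolt. φR_n = 0.75 × (2×23.766 + 2×28.031) = 77.7 kips.
Block shear: shear path 2×[1.625+1×2.25] = 2×3.875 in, A_gv = 1.9375, A_nv = 2×(3.875 − 1.5×0.875)×0.25 = 1.2813 in²; tension across gage: (2.4375 − 1×0.875)×0.25 = 0.39063 in². R_n = min(0.6×65×1.2813, 0.6×50×1.9375) + 1.0×65×0.39063 = min(49.971, 58.125) + 25.391 = 75.362 kips. φR_n = 0.75 × 75.362 = 56.5 kips.
Tension rupture (net): A_n = (5.9375 − 2×0.875)×0.25 = 1.0469 in² (U = 1.0, A_e = A_n). φR_n = 0.75 × 65 × 1.0469 = 51.0 kips.
Governing: min(111.3, 77.7, 56.5, 51.0) = 51.0 kips → net-section rupture.

51.0 kips (net-section rupture governs)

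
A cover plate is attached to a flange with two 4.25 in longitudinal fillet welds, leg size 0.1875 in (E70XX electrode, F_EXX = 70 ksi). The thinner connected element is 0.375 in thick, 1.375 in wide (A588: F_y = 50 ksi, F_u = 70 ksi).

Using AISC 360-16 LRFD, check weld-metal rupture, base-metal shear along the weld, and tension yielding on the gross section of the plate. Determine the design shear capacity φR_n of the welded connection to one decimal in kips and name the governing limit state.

Weld metal: throat = 0.707×0.1875 = 0.13256 in, L = 2×4.25 = 8.5 in. φR_n = 0.75 × 0.6 × 70 × 0.13256 × 8.5 = 35.5 kips.
Base metal shear (0.375 in plate): yield φR_n = 1.0×0.6×50×0.375×8.5 = 95.6 kips; rupture φR_n = 0.75×0.6×70×0.375×8.5 = 100.4 kips; take 95.6 kips (yield).
Tension yield (gross): A_g = 1.375×0.375 = 0.51563 in². φR_n = 0.90 × 50 × 0.51563 = 23.2 kips.
Governing: min(35.5, 95.6, 23.2) = 23.2 kips → gross-section yield.

23.2 kips (gross-section yield governs)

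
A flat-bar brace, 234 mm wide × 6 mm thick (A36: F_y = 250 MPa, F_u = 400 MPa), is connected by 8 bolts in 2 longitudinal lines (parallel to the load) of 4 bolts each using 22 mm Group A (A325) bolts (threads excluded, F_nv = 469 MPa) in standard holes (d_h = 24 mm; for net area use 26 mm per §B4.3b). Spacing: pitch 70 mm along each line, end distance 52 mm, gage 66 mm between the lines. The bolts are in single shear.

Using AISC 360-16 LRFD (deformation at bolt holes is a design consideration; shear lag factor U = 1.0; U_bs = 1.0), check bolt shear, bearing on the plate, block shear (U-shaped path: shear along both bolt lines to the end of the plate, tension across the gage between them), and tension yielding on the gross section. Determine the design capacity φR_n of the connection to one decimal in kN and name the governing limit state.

315.9 kN (gross-section yield governs)

Bolt shear: A_b = π(22)²/4 = 380.13 mm². φR_n = 0.75 × 469 × 380.13 × 8 × 1 = 1069.7 kN.
Bearing (6 mm plate, F_u = 400 MPa): end bolts L_c = 52 − 24/2 = 40, R_n = min(1.2×40×6×400, 2.4×22×6×400) = 115.2 kN/bolt; interior L_c = 70 − 24 = 46, R_n = 126.72 kN/bolt. φR_n = 0.75 × (2×115.2 + 6×126.72) = 743.0 kN.
Block shear: shear path 2×[52+3×70] = 2×262 mm, A_gv = 3144, A_nv = 2×(262 − 3.5×26)×6 = 2052 mm²; tension across gage: (66 − 1×26)×6 = 240 mm². R_n = min(0.6×400×2052, 0.6×250×3144) + 1.0×400×240 = min(492.48, 471.6) + 96 = 567.6 kN. φR_n = 0.75 × 567.6 = 425.7 kN.
Tension yield (gross): A_g = 234×6 = 1404 mm². φR_n = 0.90 × 250 × 1404 = 315.9 kN.
Governing: min(1069.7, 743.0, 425.7, 315.9) = 315.9 kN → gross-section yield.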